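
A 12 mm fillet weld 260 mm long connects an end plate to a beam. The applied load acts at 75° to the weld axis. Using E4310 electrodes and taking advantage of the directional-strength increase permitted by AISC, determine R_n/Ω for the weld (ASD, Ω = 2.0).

E43XX → F_EXX = 430 MPa.
t_e = 0.707 × 12 = 8.484 mm; A_we = 8.484 × 260 = 2206 mm².
Directional factor: 1.0 + 0.5 sin^1.5(75°) = 1.475.
F_nw = 0.6 × 430 × 1.475 = 380.5 MPa.
R_n/Ω = (380.5 × 2206) / 2.0 × 10⁻³ = 419.6 kN.

R_n/Ω ≈ 420 kN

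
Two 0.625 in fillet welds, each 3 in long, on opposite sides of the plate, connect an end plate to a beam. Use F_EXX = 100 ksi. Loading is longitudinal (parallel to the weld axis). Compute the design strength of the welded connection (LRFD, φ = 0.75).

φR_n ≈ 119 kips

Effective throat t_e = 0.707 × 0.625 = 0.4419 in.
Total length L = 6 in; A_we = 0.4419 × 6 = 2.651 in².
F_nw = 0.6 F_EXX = 0.6 × 100 = 60 ksi.
φR_n = 0.75 × 60 × 2.651 = 119.3 kips.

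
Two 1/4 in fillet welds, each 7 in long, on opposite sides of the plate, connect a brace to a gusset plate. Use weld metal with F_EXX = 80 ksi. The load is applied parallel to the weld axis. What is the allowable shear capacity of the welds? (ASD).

Effective throat t_e = 0.707 × 0.25 = 0.1767 in.
Total length L = 14 in; A_we = 0.1767 × 14 = 2.474 in².
F_nw = 0.6 F_EXX = 0.6 × 80 = 48 ksi.
R_n = 48 × 2.474 = 118.8 kip; R_n/Ω = 118.8/2.0 = 59.39 kip.

R_n/Ω ≈ 59.4 kip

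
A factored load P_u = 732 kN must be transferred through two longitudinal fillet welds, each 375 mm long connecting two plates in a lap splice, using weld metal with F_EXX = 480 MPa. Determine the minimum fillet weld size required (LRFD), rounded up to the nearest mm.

Total weld length L = 750 mm.
Required throat t_e = P_u / (φ × 0.6 F_EXX × L) = 732 / (0.75 × 0.6 × 480 × 750 × 10⁻³) = 4.519 mm.
Required leg w = t_e / 0.707 = 6.391 mm → use 7 mm.

w = 7 mm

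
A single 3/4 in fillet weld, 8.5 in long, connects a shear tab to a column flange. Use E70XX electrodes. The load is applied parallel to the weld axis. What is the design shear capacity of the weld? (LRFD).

φR_n ≈ 142 kips

E70XX → F_EXX = 70 ksi.
Effective throat t_e = 0.707 × 0.75 = 0.5302 in.
Total length L = 8.5 in; A_we = 0.5302 × 8.5 = 4.507 in².
F_nw = 0.6 F_EXX = 0.6 × 70 = 42 ksi.
φR_n = 0.75 × 42 × 4.507 = 142 kips.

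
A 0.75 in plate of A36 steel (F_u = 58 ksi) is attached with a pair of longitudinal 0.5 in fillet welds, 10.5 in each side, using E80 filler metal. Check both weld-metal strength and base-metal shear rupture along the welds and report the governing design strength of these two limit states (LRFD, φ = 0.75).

E80XX → F_EXX = 80 ksi.
t_e = 0.707 × 0.5 = 0.3535 in; L = 21 in.
Weld metal: φR_n = 0.75 × 0.6 × 80 × 0.3535 × 21 = 267.2 kips.
Base metal (shear rupture): φR_n = 0.75 × 0.6 × 58 × 0.75 × 21 = 411.1 kips.
Governing: weld metal.

φR_n ≈ 267 kips (weld metal governs)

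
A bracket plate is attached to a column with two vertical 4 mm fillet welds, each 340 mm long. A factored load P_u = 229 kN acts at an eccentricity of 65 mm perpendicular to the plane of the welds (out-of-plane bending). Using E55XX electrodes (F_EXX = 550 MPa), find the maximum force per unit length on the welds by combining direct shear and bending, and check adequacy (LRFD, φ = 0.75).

L_w = 2 × 340 = 680 mm; section modulus (unit throat) S = 2 × L²/6 = 38530 mm².
Direct shear f_v = P/L_w = 229×10³/680 = 336.8 N/mm.
Moment M = P × e = 229×10³ × 65 = 14885000 N·mm; bending f_b = M/S = 386.3 N/mm.
f_max = √(f_v² + f_b²) = √(336.8² + 386.3²) = 512.5 N/mm.
φr_n = 0.75 × 0.6 × 550 × (0.707 × 4) = 699.9 N/mm → adequate.

f_max ≈ 512 N/mm; adequate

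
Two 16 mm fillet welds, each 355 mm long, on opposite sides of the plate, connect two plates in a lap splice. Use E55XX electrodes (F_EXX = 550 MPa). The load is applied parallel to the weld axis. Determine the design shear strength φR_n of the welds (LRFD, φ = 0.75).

φR_n ≈ 1990 kN

Effective throat t_e = 0.707 × 16 = 11.31 mm.
Total length L = 710 mm; A_we = 11.31 × 710 = 8032 mm².
F_nw = 0.6 F_EXX = 0.6 × 550 = 330 MPa.
φR_n = 0.75 × 330 × 8032 × 10⁻³ = 1988 kN.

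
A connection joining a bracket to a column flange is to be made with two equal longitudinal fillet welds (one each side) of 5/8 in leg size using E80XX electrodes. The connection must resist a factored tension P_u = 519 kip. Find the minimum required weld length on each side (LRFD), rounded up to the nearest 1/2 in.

E80XX → F_EXX = 80 ksi.
Throat t_e = 0.707 × 0.625 = 0.4419 in.
φr_n = 0.75 × 0.6 × 80 × 0.4419 = 15.91 kip/in.
L_req = P_u / φr_n = 519 / 15.91 = 32.63 in total.
Per side: 32.63 / 2 = 16.31 in.
Round up → use L = 16.5 in on each side.

L = 16.5 in on each side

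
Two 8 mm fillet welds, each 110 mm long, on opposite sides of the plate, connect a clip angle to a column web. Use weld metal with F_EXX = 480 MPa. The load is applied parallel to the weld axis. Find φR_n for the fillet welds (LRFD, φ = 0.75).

Effective throat t_e = 0.707 × 8 = 5.656 mm.
Total length L = 220 mm; A_we = 5.656 × 220 = 1244 mm².
F_nw = 0.6 F_EXX = 0.6 × 480 = 288 MPa.
φR_n = 0.75 × 288 × 1244 × 10⁻³ = 268.8 kN.

φR_n ≈ 269 kN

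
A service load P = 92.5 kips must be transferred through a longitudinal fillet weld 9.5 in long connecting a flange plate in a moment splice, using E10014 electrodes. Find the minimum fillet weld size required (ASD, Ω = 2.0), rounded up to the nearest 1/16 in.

w = 1/2 in

E100XX → F_EXX = 100 ksi.
Total weld length L = 9.5 in.
Required throat t_e = P × Ω / (0.6 F_EXX × L) = 92.5 × 2.0 / (0.6 × 100 × 9.5) = 0.3246 in.
Required leg w = t_e / 0.707 = 0.4591 in → use 1/2 in.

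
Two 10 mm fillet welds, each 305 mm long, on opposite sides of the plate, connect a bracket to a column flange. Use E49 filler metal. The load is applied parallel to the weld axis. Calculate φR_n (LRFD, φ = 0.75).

φR_n ≈ 951 kN

E49XX → F_EXX = 490 MPa.
Effective throat t_e = 0.707 × 10 = 7.07 mm.
Total length L = 610 mm; A_we = 7.07 × 610 = 4313 mm².
F_nw = 0.6 F_EXX = 0.6 × 490 = 294 MPa.
φR_n = 0.75 × 294 × 4313 × 10⁻³ = 951 kN.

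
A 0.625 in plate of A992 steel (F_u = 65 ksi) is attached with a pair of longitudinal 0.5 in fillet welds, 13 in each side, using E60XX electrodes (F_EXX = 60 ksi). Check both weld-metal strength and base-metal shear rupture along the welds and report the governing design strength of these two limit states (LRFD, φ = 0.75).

t_e = 0.707 × 0.5 = 0.3535 in; L = 26 in.
Weld metal: φR_n = 0.75 × 0.6 × 60 × 0.3535 × 26 = 248.2 kips.
Base metal (shear rupture): φR_n = 0.75 × 0.6 × 65 × 0.625 × 26 = 475.3 kips.
Governing: weld metal.

φR_n ≈ 248 kips (weld metal governs)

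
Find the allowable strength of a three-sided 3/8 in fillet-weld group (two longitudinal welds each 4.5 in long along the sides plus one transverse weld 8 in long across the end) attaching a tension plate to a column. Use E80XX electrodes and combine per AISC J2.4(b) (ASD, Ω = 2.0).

E80XX → F_EXX = 80 ksi.
t_e = 0.707 × 0.375 = 0.2651 in.
R_nwl = 0.6 × 80 × 0.2651 × 9 = 114.5 kips (longitudinal, 2 welds).
R_nwt = 0.6 × 80 × 0.2651 × 8 = 101.8 kips (transverse, base value).
(i) R_nwl + R_nwt = 216.3 kips; (ii) 0.85 R_nwl + 1.5 R_nwt = 250.1 kips.
R_n = max = 250.1 kips [governs: (ii)]; R_n/Ω = 125 kips.

R_n/Ω ≈ 125 kips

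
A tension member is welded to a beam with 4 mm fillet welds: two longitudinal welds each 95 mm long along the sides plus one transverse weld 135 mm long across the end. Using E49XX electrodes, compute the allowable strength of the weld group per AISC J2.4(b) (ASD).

E49XX → F_EXX = 490 MPa.
t_e = 0.707 × 4 = 2.828 mm.
R_nwl = 0.6 × 490 × 2.828 × 190 × 10⁻³ = 158 kN (longitudinal, 2 welds).
R_nwt = 0.6 × 490 × 2.828 × 135 × 10⁻³ = 112.2 kN (transverse, base value).
(i) R_nwl + R_nwt = 270.2 kN; (ii) 0.85 R_nwl + 1.5 R_nwt = 302.6 kN.
R_n = max = 302.6 kN [governs: (ii)]; R_n/Ω = 151.3 kN.

R_n/Ω ≈ 151 kN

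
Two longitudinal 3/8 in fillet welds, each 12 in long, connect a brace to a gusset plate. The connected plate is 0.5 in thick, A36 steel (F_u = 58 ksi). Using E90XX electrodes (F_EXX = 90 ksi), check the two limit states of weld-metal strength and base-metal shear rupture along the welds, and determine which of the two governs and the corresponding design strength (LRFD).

t_e = 0.707 × 0.375 = 0.2651 in; L = 24 in.
Weld metal: φR_n = 0.75 × 0.6 × 90 × 0.2651 × 24 = 257.7 kips.
Base metal (shear rupture): φR_n = 0.75 × 0.6 × 58 × 0.5 × 24 = 313.2 kips.
Governing: weld metal.

φR_n ≈ 258 kips (weld metal governs)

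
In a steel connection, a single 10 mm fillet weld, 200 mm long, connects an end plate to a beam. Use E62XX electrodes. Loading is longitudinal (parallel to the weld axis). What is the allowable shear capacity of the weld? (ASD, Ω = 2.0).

E62XX → F_EXX = 620 MPa.
Effective throat t_e = 0.707 × 10 = 7.07 mm.
Total length L = 200 mm; A_we = 7.07 × 200 = 1414 mm².
F_nw = 0.6 F_EXX = 0.6 × 620 = 372 MPa.
R_n = 372 × 1414 × 10⁻³ = 526 kN; R_n/Ω = 526/2.0 = 263 kN.

R_n/Ω ≈ 263 kN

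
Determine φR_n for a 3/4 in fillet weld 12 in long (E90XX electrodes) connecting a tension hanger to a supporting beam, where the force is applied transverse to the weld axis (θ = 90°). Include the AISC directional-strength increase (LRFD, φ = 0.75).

φR_n ≈ 387 kips

E90XX → F_EXX = 90 ksi.
t_e = 0.707 × 0.75 = 0.5302 in; A_we = 0.5302 × 12 = 6.363 in².
Directional factor: 1.0 + 0.5 sin^1.5(90°) = 1.5.
F_nw = 0.6 × 90 × 1.5 = 81 ksi.
φR_n = 0.75 × 81 × 6.363 = 386.6 kips.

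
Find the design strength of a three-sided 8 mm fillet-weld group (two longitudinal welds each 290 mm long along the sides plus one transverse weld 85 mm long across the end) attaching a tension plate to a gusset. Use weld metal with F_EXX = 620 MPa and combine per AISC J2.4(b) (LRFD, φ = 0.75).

φR_n ≈ 1050 kN

t_e = 0.707 × 8 = 5.656 mm.
R_nwl = 0.6 × 620 × 5.656 × 580 × 10⁻³ = 1220 kN (longitudinal, 2 welds).
R_nwt = 0.6 × 620 × 5.656 × 85 × 10⁻³ = 178.8 kN (transverse, base value).
(i) R_nwl + R_nwt = 1399 kN; (ii) 0.85 R_nwl + 1.5 R_nwt = 1306 kN.
R_n = max = 1399 kN [governs: (i)]; φR_n = 1049 kN.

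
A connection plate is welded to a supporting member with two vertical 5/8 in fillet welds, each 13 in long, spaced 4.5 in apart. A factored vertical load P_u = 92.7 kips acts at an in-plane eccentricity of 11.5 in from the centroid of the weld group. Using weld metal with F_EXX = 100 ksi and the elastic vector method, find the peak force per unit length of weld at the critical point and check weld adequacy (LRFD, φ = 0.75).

f_max ≈ 16.2 kip/in; adequate

Total weld length L_w = 26 in. Treat welds as unit-width lines.
Polar moment about centroid: J = 2[d³/12 + d(b/2)²] = 2[13³/12 + 13×2.25²] = 497.8 in³.
Direct shear f_v = P/L_w = 92.7 / 26 = 3.565 kip/in (vertical).
Torsion M = P·e = 92.7 × 11.5 = 1066 kip·in.
Critical point at (x, y) = (2.25, 6.5) from centroid. f_tx = M·y/J = 13.92 kip/in; f_ty = M·x/J = 4.819 kip/in.
Resultant f_max = √[f_tx² + (f_v + f_ty)²] = √[13.92² + (3.565 + 4.819)²] = 16.25 kip/in.
Capacity per unit length: φr_n = 0.75 × 0.6 × 100 × (0.707 × 0.625) = 19.88 kip/in.
16.25 ≤ 19.88 → adequate.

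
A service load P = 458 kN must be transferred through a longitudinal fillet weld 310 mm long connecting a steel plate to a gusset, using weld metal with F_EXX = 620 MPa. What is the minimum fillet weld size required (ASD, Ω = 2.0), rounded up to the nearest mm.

Total weld length L = 310 mm.
Required throat t_e = P × Ω / (0.6 F_EXX × L) = 458 × 2.0 / (0.6 × 620 × 310 × 10⁻³) = 7.943 mm.
Required leg w = t_e / 0.707 = 11.23 mm → use 12 mm.

w = 12 mm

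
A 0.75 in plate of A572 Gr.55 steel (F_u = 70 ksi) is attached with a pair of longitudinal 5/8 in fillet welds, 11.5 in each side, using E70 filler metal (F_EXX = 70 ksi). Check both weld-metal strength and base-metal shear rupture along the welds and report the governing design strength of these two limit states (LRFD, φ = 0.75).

φR_n ≈ 320 kip (weld metal governs)

t_e = 0.707 × 0.625 = 0.4419 in; L = 23 in.
Weld metal: φR_n = 0.75 × 0.6 × 70 × 0.4419 × 23 = 320.1 kip.
Base metal (shear rupture): φR_n = 0.75 × 0.6 × 70 × 0.75 × 23 = 543.4 kip.
Governing: weld metal.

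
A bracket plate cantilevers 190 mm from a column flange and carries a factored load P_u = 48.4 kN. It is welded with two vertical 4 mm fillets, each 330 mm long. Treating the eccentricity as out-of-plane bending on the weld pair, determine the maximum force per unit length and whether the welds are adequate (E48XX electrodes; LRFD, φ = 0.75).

E48XX → F_EXX = 480 MPa.
L_w = 2 × 330 = 660 mm; section modulus (unit throat) S = 2 × L²/6 = 36300 mm².
Direct shear f_v = P/L_w = 48.4×10³/660 = 73.33 N/mm.
Moment M = P × e = 48.4×10³ × 190 = 9196000 N·mm; bending f_b = M/S = 253.3 N/mm.
f_max = √(f_v² + f_b²) = √(73.33² + 253.3²) = 263.7 N/mm.
φr_n = 0.75 × 0.6 × 480 × (0.707 × 4) = 610.8 N/mm → adequate.

f_max ≈ 264 N/mm; adequate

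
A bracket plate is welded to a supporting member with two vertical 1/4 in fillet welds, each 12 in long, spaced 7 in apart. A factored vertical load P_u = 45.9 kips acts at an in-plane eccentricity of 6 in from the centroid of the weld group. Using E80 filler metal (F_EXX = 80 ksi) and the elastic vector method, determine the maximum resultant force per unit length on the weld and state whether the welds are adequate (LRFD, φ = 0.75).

Total weld length L_w = 24 in. Treat welds as unit-width lines.
Polar moment about centroid: J = 2[d³/12 + d(b/2)²] = 2[12³/12 + 12×3.5²] = 582 in³.
Direct shear f_v = P/L_w = 45.9 / 24 = 1.912 kip/in (vertical).
Torsion M = P·e = 45.9 × 6 = 275.4 kip·in.
Critical point at (x, y) = (3.5, 6) from centroid. f_tx = M·y/J = 2.839 kip/in; f_ty = M·x/J = 1.656 kip/in.
Resultant f_max = √[f_tx² + (f_v + f_ty)²] = √[2.839² + (1.912 + 1.656)²] = 4.56 kip/in.
Capacity per unit length: φr_n = 0.75 × 0.6 × 80 × (0.707 × 0.25) = 6.363 kip/in.
4.56 ≤ 6.363 → adequate.

f_max ≈ 4.56 kip/in; adequate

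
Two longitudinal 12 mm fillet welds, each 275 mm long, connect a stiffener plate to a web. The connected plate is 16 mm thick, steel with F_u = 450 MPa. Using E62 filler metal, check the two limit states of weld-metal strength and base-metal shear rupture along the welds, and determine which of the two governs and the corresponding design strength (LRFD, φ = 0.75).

φR_n ≈ 1300 kN (weld metal governs)

E62XX → F_EXX = 620 MPa.
t_e = 0.707 × 12 = 8.484 mm; L = 550 mm.
Weld metal: φR_n = 0.75 × 0.6 × 620 × 8.484 × 550 × 10⁻³ = 1302 kN.
Base metal (shear rupture): φR_n = 0.75 × 0.6 × 450 × 16 × 550 × 10⁻³ = 1782 kN.
Governing: weld metal.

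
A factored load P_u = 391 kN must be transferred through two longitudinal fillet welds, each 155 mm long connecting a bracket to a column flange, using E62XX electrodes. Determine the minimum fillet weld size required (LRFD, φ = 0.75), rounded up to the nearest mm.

w = 7 mm

E62XX → F_EXX = 620 MPa.
Total weld length L = 310 mm.
Required throat t_e = P_u / (φ × 0.6 F_EXX × L) = 391 / (0.75 × 0.6 × 620 × 310 × 10⁻³) = 4.521 mm.
Required leg w = t_e / 0.707 = 6.394 mm → use 7 mm.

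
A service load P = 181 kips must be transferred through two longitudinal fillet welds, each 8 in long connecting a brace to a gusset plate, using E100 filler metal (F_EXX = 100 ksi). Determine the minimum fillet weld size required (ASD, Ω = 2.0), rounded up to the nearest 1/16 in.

Total weld length L = 16 in.
Required throat t_e = P × Ω / (0.6 F_EXX × L) = 181 × 2.0 / (0.6 × 100 × 16) = 0.3771 in.
Required leg w = t_e / 0.707 = 0.5334 in → use 9/16 in.

w = 9/16 in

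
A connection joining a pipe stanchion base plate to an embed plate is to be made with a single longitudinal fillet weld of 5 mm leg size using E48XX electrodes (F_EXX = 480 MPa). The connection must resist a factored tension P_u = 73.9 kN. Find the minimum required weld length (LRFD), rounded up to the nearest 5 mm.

L = 100 mm

Throat t_e = 0.707 × 5 = 3.535 mm.
φr_n = 0.75 × 0.6 × 480 × 3.535 × 10⁻³ = 0.7636 kN/mm.
L_req = P_u / φr_n = 73.9 / 0.7636 = 96.78 mm total.
Round up → use L = 100 mm.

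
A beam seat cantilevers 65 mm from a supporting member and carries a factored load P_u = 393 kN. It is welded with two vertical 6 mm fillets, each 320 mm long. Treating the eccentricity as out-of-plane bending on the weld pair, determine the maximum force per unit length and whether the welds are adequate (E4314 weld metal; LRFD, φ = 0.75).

E43XX → F_EXX = 430 MPa.
L_w = 2 × 320 = 640 mm; section modulus (unit throat) S = 2 × L²/6 = 34130 mm².
Direct shear f_v = P/L_w = 393×10³/640 = 614.1 N/mm.
Moment M = P × e = 393×10³ × 65 = 25545000 N·mm; bending f_b = M/S = 748.4 N/mm.
f_max = √(f_v² + f_b²) = √(614.1² + 748.4²) = 968.1 N/mm.
φr_n = 0.75 × 0.6 × 430 × (0.707 × 6) = 820.8 N/mm → NOT adequate.

f_max ≈ 968 N/mm; NOT adequate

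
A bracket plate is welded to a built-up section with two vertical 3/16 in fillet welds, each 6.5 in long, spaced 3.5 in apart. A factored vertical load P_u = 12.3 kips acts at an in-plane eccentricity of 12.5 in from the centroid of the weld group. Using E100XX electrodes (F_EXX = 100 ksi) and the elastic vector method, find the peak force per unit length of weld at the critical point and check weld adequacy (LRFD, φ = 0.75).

f_max ≈ 7.13 kip/in; NOT adequate

Total weld length L_w = 13 in. Treat welds as unit-width lines.
Polar moment about centroid: J = 2[d³/12 + d(b/2)²] = 2[6.5³/12 + 6.5×1.75²] = 85.58 in³.
Direct shear f_v = P/L_w = 12.3 / 13 = 0.9462 kip/in (vertical).
Torsion M = P·e = 12.3 × 12.5 = 153.75 kip·in.
Critical point at (x, y) = (1.75, 3.25) from centroid. f_tx = M·y/J = 5.839 kip/in; f_ty = M·x/J = 3.144 kip/in.
Resultant f_max = √[f_tx² + (f_v + f_ty)²] = √[5.839² + (0.9462 + 3.144)²] = 7.129 kip/in.
Capacity per unit length: φr_n = 0.75 × 0.6 × 100 × (0.707 × 0.1875) = 5.965 kip/in.
7.129 > 5.965 → NOT adequate.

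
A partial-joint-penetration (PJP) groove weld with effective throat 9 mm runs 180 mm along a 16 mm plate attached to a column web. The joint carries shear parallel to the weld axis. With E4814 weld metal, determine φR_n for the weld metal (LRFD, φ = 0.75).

φR_n ≈ 350 kN

E48XX → F_EXX = 480 MPa.
Effective throat (given) t_e = 9 mm.
A_we = 9 × 180 = 1620 mm².
F_nw = 0.6 F_EXX = 288 MPa.
φR_n = 0.75 × 288 × 1620 × 10⁻³ = 349.9 kN.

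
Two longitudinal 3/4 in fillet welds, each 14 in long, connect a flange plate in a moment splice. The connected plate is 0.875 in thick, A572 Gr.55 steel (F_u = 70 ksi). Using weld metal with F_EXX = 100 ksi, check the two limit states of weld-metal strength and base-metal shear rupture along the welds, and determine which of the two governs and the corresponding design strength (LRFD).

φR_n ≈ 668 kips (weld metal governs)

t_e = 0.707 × 0.75 = 0.5302 in; L = 28 in.
Weld metal: φR_n = 0.75 × 0.6 × 100 × 0.5302 × 28 = 668.1 kips.
Base metal (shear rupture): φR_n = 0.75 × 0.6 × 70 × 0.875 × 28 = 771.8 kips.
Governing: weld metal.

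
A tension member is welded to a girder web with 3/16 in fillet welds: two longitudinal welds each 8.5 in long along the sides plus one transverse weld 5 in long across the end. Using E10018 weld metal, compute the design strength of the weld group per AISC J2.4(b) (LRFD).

E100XX → F_EXX = 100 ksi.
t_e = 0.707 × 0.1875 = 0.1326 in.
R_nwl = 0.6 × 100 × 0.1326 × 17 = 135.2 kip (longitudinal, 2 welds).
R_nwt = 0.6 × 100 × 0.1326 × 5 = 39.77 kip (transverse, base value).
(i) R_nwl + R_nwt = 175 kip; (ii) 0.85 R_nwl + 1.5 R_nwt = 174.6 kip.
R_n = max = 175 kip [governs: (i)]; φR_n = 131.2 kip.

φR_n ≈ 131 kip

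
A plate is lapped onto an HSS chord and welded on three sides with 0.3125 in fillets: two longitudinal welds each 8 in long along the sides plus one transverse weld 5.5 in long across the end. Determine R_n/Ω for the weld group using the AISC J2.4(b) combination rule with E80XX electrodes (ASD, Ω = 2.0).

R_n/Ω ≈ 116 kips

E80XX → F_EXX = 80 ksi.
t_e = 0.707 × 0.3125 = 0.2209 in.
R_nwl = 0.6 × 80 × 0.2209 × 16 = 169.7 kips (longitudinal, 2 welds).
R_nwt = 0.6 × 80 × 0.2209 × 5.5 = 58.33 kips (transverse, base value).
(i) R_nwl + R_nwt = 228 kips; (ii) 0.85 R_nwl + 1.5 R_nwt = 231.7 kips.
R_n = max = 231.7 kips [governs: (ii)]; R_n/Ω = 115.9 kips.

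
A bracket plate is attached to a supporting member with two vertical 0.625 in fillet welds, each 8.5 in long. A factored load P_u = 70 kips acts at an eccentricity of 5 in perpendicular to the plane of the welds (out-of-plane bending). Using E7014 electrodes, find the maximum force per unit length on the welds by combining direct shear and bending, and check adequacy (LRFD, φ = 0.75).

f_max ≈ 15.1 kip/in; NOT adequate

E70XX → F_EXX = 70 ksi.
L_w = 2 × 8.5 = 17 in; section modulus (unit throat) S = 2 × L²/6 = 24.08 in².
Direct shear f_v = P/L_w = 70/17 = 4.118 kip/in.
Moment M = P × e = 70 × 5 = 350 kip·in; bending f_b = M/S = 14.53 kip/in.
f_max = √(f_v² + f_b²) = √(4.118² + 14.53²) = 15.1 kip/in.
φr_n = 0.75 × 0.6 × 70 × (0.707 × 0.625) = 13.92 kip/in → NOT adequate.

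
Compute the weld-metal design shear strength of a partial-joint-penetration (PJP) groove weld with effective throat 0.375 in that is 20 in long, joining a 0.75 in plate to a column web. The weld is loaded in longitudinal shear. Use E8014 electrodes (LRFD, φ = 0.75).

φR_n ≈ 270 kip

E80XX → F_EXX = 80 ksi.
Effective throat (given) t_e = 0.375 in.
A_we = 0.375 × 20 = 7.5 in².
F_nw = 0.6 F_EXX = 48 ksi.
φR_n = 0.75 × 48 × 7.5 = 270 kip.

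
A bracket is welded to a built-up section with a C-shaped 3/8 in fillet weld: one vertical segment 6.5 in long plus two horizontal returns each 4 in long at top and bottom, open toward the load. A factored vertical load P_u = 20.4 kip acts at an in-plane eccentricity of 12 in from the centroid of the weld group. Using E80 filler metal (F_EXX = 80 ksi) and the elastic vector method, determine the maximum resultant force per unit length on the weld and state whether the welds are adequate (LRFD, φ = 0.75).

Total weld length L_w = 14.5 in. Treat welds as unit-width lines.
Centroid: x̄ = 2×4×2 / 14.5 = 1.103 in from the vertical weld.
Polar moment about centroid: J = I_x + I_y = [6.5³/12 + 2×4×3.25²] + [6.5×1.103² + 2(4³/12 + 4×0.8966²)] = 132.4 in³.
Direct shear f_v = P/L_w = 20.4 / 14.5 = 1.407 kip/in (vertical).
Torsion M = P·e = 20.4 × 12 = 244.8 kip·in.
Critical point at (x, y) = (2.897, 3.25) from centroid. f_tx = M·y/J = 6.009 kip/in; f_ty = M·x/J = 5.356 kip/in.
Resultant f_max = √[f_tx² + (f_v + f_ty)²] = √[6.009² + (1.407 + 5.356)²] = 9.047 kip/in.
Capacity per unit length: φr_n = 0.75 × 0.6 × 80 × (0.707 × 0.375) = 9.544 kip/in.
9.047 ≤ 9.544 → adequate.

f_max ≈ 9.05 kip/in; adequate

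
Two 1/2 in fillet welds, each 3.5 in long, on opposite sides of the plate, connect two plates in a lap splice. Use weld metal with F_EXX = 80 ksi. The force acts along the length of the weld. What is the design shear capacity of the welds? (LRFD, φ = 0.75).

φR_n ≈ 89.1 kip

Effective throat t_e = 0.707 × 0.5 = 0.3535 in.
Total length L = 7 in; A_we = 0.3535 × 7 = 2.474 in².
F_nw = 0.6 F_EXX = 0.6 × 80 = 48 ksi.
φR_n = 0.75 × 48 × 2.474 = 89.08 kip.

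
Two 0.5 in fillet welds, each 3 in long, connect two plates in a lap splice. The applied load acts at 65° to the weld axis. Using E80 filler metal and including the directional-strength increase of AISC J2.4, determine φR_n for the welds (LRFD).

φR_n ≈ 109 kip

E80XX → F_EXX = 80 ksi.
t_e = 0.707 × 0.5 = 0.3535 in; A_we = 0.3535 × 6 = 2.121 in².
Directional factor: 1.0 + 0.5 sin^1.5(65°) = 1.431.
F_nw = 0.6 × 80 × 1.431 = 68.71 ksi.
φR_n = 0.75 × 68.71 × 2.121 = 109.3 kip.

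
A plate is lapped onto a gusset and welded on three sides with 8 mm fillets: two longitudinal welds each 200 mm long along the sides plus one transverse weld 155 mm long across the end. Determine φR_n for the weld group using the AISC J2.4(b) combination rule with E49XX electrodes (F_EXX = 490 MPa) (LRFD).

t_e = 0.707 × 8 = 5.656 mm.
R_nwl = 0.6 × 490 × 5.656 × 400 × 10⁻³ = 665.1 kN (longitudinal, 2 welds).
R_nwt = 0.6 × 490 × 5.656 × 155 × 10⁻³ = 257.7 kN (transverse, base value).
(i) R_nwl + R_nwt = 922.9 kN; (ii) 0.85 R_nwl + 1.5 R_nwt = 952 kN.
R_n = max = 952 kN [governs: (ii)]; φR_n = 714 kN.

φR_n ≈ 714 kN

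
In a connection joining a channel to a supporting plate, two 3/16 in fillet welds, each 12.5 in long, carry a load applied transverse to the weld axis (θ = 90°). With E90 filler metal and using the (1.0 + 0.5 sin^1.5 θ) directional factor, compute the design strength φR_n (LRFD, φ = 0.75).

φR_n ≈ 201 kips

E90XX → F_EXX = 90 ksi.
t_e = 0.707 × 0.1875 = 0.1326 in; A_we = 0.1326 × 25 = 3.314 in².
Directional factor: 1.0 + 0.5 sin^1.5(90°) = 1.5.
F_nw = 0.6 × 90 × 1.5 = 81 ksi.
φR_n = 0.75 × 81 × 3.314 = 201.3 kips.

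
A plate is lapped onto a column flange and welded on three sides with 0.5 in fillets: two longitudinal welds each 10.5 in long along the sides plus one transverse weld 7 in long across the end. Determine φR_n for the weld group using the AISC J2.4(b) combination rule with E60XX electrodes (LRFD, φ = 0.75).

φR_n ≈ 271 kip

E60XX → F_EXX = 60 ksi.
t_e = 0.707 × 0.5 = 0.3535 in.
R_nwl = 0.6 × 60 × 0.3535 × 21 = 267.2 kip (longitudinal, 2 welds).
R_nwt = 0.6 × 60 × 0.3535 × 7 = 89.08 kip (transverse, base value).
(i) R_nwl + R_nwt = 356.3 kip; (ii) 0.85 R_nwl + 1.5 R_nwt = 360.8 kip.
R_n = max = 360.8 kip [governs: (ii)]; φR_n = 270.6 kip.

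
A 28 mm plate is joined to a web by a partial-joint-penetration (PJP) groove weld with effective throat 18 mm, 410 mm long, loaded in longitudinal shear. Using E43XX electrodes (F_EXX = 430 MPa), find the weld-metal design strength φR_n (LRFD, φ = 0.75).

Effective throat (given) t_e = 18 mm.
A_we = 18 × 410 = 7380 mm².
F_nw = 0.6 F_EXX = 258 MPa.
φR_n = 0.75 × 258 × 7380 × 10⁻³ = 1428 kN.

φR_n ≈ 1430 kN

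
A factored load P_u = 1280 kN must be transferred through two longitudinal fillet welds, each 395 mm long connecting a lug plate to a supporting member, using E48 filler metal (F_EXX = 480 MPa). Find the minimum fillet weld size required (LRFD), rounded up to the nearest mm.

Total weld length L = 790 mm.
Required throat t_e = P_u / (φ × 0.6 F_EXX × L) = 1280 / (0.75 × 0.6 × 480 × 790 × 10⁻³) = 7.501 mm.
Required leg w = t_e / 0.707 = 10.61 mm → use 11 mm.

w = 11 mm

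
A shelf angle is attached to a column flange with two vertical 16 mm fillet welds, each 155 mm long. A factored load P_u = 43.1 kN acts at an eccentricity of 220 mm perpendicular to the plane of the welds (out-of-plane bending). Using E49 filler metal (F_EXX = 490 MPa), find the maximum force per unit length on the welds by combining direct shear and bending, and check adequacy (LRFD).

L_w = 2 × 155 = 310 mm; section modulus (unit throat) S = 2 × L²/6 = 8008 mm².
Direct shear f_v = P/L_w = 43.1×10³/310 = 139 N/mm.
Moment M = P × e = 43.1×10³ × 220 = 9482000 N·mm; bending f_b = M/S = 1184 N/mm.
f_max = √(f_v² + f_b²) = √(139² + 1184²) = 1192 N/mm.
φr_n = 0.75 × 0.6 × 490 × (0.707 × 16) = 2494 N/mm → adequate.

f_max ≈ 1190 N/mm; adequate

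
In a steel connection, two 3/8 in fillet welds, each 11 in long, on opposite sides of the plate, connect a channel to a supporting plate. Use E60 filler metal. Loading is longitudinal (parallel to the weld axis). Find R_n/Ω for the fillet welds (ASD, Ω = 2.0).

E60XX → F_EXX = 60 ksi.
Effective throat t_e = 0.707 × 0.375 = 0.2651 in.
Total length L = 22 in; A_we = 0.2651 × 22 = 5.833 in².
F_nw = 0.6 F_EXX = 0.6 × 60 = 36 ksi.
R_n = 36 × 5.833 = 210 kips; R_n/Ω = 210/2.0 = 105 kips.

R_n/Ω ≈ 105 kips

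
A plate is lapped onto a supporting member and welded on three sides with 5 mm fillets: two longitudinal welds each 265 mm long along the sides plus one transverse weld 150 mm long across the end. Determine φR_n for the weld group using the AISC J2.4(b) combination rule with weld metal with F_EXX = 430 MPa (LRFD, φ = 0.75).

φR_n ≈ 465 kN

t_e = 0.707 × 5 = 3.535 mm.
R_nwl = 0.6 × 430 × 3.535 × 530 × 10⁻³ = 483.4 kN (longitudinal, 2 welds).
R_nwt = 0.6 × 430 × 3.535 × 150 × 10⁻³ = 136.8 kN (transverse, base value).
(i) R_nwl + R_nwt = 620.2 kN; (ii) 0.85 R_nwl + 1.5 R_nwt = 616.1 kN.
R_n = max = 620.2 kN [governs: (i)]; φR_n = 465.1 kN.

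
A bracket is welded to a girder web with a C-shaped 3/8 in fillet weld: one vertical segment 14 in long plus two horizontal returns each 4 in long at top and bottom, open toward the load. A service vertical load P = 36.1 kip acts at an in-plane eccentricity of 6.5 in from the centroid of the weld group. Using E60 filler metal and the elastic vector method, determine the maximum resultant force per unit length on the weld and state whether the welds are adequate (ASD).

E60XX → F_EXX = 60 ksi.
Total weld length L_w = 22 in. Treat welds as unit-width lines.
Centroid: x̄ = 2×4×2 / 22 = 0.7273 in from the vertical weld.
Polar moment about centroid: J = I_x + I_y = [14³/12 + 2×4×7²] + [14×0.7273² + 2(4³/12 + 4×1.273²)] = 651.7 in³.
Direct shear f_v = P/L_w = 36.1 / 22 = 1.641 kip/in (vertical).
Torsion M = P·e = 36.1 × 6.5 = 234.65 kip·in.
Critical point at (x, y) = (3.273, 7) from centroid. f_tx = M·y/J = 2.52 kip/in; f_ty = M·x/J = 1.178 kip/in.
Resultant f_max = √[f_tx² + (f_v + f_ty)²] = √[2.52² + (1.641 + 1.178)²] = 3.782 kip/in.
Capacity per unit length: r_n/Ω = (1/2.0) × 0.6 × 60 × (0.707 × 0.375) = 4.772 kip/in.
3.782 ≤ 4.772 → adequate.

f_max ≈ 3.78 kip/in; adequate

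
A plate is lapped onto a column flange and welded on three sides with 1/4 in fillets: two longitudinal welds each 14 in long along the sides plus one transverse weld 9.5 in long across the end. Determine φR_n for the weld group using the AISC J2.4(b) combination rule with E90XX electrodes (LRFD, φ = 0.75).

E90XX → F_EXX = 90 ksi.
t_e = 0.707 × 0.25 = 0.1767 in.
R_nwl = 0.6 × 90 × 0.1767 × 28 = 267.2 kip (longitudinal, 2 welds).
R_nwt = 0.6 × 90 × 0.1767 × 9.5 = 90.67 kip (transverse, base value).
(i) R_nwl + R_nwt = 357.9 kip; (ii) 0.85 R_nwl + 1.5 R_nwt = 363.2 kip.
R_n = max = 363.2 kip [governs: (ii)]; φR_n = 272.4 kip.

φR_n ≈ 272 kip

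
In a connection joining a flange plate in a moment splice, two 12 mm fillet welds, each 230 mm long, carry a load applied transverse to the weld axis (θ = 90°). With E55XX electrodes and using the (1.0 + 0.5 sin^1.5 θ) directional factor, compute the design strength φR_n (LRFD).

φR_n ≈ 1450 kN

E55XX → F_EXX = 550 MPa.
t_e = 0.707 × 12 = 8.484 mm; A_we = 8.484 × 460 = 3903 mm².
Directional factor: 1.0 + 0.5 sin^1.5(90°) = 1.5.
F_nw = 0.6 × 550 × 1.5 = 495 MPa.
φR_n = 0.75 × 495 × 3903 × 10⁻³ = 1449 kN.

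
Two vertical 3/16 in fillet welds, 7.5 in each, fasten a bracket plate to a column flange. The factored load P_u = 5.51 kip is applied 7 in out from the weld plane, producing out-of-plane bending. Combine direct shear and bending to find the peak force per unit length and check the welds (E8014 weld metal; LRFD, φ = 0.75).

f_max ≈ 2.09 kip/in; adequate

E80XX → F_EXX = 80 ksi.
L_w = 2 × 7.5 = 15 in; section modulus (unit throat) S = 2 × L²/6 = 18.75 in².
Direct shear f_v = P/L_w = 5.51/15 = 0.3673 kip/in.
Moment M = P × e = 5.51 × 7 = 38.57 kip·in; bending f_b = M/S = 2.057 kip/in.
f_max = √(f_v² + f_b²) = √(0.3673² + 2.057²) = 2.09 kip/in.
φr_n = 0.75 × 0.6 × 80 × (0.707 × 0.1875) = 4.772 kip/in → adequate.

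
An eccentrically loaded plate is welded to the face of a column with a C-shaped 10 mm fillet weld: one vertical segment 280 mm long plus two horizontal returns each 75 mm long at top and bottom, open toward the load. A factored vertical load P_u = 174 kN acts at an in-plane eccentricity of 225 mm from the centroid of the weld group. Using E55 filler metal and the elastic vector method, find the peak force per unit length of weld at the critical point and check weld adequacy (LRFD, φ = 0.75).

E55XX → F_EXX = 550 MPa.
Total weld length L_w = 430 mm. Treat welds as unit-width lines.
Centroid: x̄ = 2×75×37.5 / 430 = 13.08 mm from the vertical weld.
Polar moment about centroid: J = I_x + I_y = [280³/12 + 2×75×140²] + [280×13.08² + 2(75³/12 + 75×24.42²)] = 4977000 mm³.
Direct shear f_v = P/L_w = 174×10³ / 430 = 404.7 N/mm (vertical).
Torsion M = P·e = 174×10³ × 225 = 39150000 N·mm.
Critical point at (x, y) = (61.92, 140) from centroid. f_tx = M·y/J = 1101 N/mm; f_ty = M·x/J = 487.1 N/mm.
Resultant f_max = √[f_tx² + (f_v + f_ty)²] = √[1101² + (404.7 + 487.1)²] = 1417 N/mm.
Capacity per unit length: φr_n = 0.75 × 0.6 × 550 × (0.707 × 10) = 1750 N/mm.
1417 ≤ 1750 → adequate.

f_max ≈ 1420 N/mm; adequate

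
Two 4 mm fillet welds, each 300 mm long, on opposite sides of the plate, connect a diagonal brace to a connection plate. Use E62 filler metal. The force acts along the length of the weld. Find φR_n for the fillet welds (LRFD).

φR_n ≈ 473 kN

E62XX → F_EXX = 620 MPa.
Effective throat t_e = 0.707 × 4 = 2.828 mm.
Total length L = 600 mm; A_we = 2.828 × 600 = 1697 mm².
F_nw = 0.6 F_EXX = 0.6 × 620 = 372 MPa.
φR_n = 0.75 × 372 × 1697 × 10⁻³ = 473.4 kN.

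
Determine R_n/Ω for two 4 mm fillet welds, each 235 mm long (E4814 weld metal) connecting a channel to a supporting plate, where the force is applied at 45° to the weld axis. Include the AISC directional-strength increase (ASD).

E48XX → F_EXX = 480 MPa.
t_e = 0.707 × 4 = 2.828 mm; A_we = 2.828 × 470 = 1329 mm².
Directional factor: 1.0 + 0.5 sin^1.5(45°) = 1.297.
F_nw = 0.6 × 480 × 1.297 = 373.6 MPa.
R_n/Ω = (373.6 × 1329) / 2.0 × 10⁻³ = 248.3 kN.

R_n/Ω ≈ 248 kN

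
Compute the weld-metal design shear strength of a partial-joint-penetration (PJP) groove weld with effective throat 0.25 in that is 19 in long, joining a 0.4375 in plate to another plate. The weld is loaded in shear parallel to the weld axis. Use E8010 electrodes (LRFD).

φR_n ≈ 171 kip

E80XX → F_EXX = 80 ksi.
Effective throat (given) t_e = 0.25 in.
A_we = 0.25 × 19 = 4.75 in².
F_nw = 0.6 F_EXX = 48 ksi.
φR_n = 0.75 × 48 × 4.75 = 171 kip.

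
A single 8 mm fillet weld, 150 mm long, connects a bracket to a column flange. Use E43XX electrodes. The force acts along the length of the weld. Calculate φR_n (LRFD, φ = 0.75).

E43XX → F_EXX = 430 MPa.
Effective throat t_e = 0.707 × 8 = 5.656 mm.
Total length L = 150 mm; A_we = 5.656 × 150 = 848.4 mm².
F_nw = 0.6 F_EXX = 0.6 × 430 = 258 MPa.
φR_n = 0.75 × 258 × 848.4 × 10⁻³ = 164.2 kN.

φR_n ≈ 164 kN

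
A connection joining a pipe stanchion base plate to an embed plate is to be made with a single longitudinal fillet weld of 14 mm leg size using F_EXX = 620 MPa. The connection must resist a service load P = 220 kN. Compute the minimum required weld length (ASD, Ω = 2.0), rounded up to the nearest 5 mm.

Throat t_e = 0.707 × 14 = 9.898 mm.
r_n/Ω = (0.6 × 620 × 9.898) / 2.0 = 1841 N/mm = 1.841 kN/mm.
L_req = P / (r_n/Ω) = 220 / 1.841 = 119.5 mm total.
Round up → use L = 120 mm.

L = 120 mm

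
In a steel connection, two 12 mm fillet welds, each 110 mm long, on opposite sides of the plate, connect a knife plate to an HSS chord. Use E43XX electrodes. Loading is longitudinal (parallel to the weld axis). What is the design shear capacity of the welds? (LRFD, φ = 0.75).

E43XX → F_EXX = 430 MPa.
Effective throat t_e = 0.707 × 12 = 8.484 mm.
Total length L = 220 mm; A_we = 8.484 × 220 = 1866 mm².
F_nw = 0.6 F_EXX = 0.6 × 430 = 258 MPa.
φR_n = 0.75 × 258 × 1866 × 10⁻³ = 361.2 kN.

φR_n ≈ 361 kN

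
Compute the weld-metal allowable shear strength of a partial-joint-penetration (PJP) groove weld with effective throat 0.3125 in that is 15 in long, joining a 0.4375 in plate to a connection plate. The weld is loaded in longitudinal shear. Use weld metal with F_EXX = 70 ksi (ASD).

Effective throat (given) t_e = 0.3125 in.
A_we = 0.3125 × 15 = 4.688 in².
F_nw = 0.6 F_EXX = 42 ksi.
R_n/Ω = (42 × 4.688) / 2.0 = 98.44 kips.

R_n/Ω ≈ 98.4 kips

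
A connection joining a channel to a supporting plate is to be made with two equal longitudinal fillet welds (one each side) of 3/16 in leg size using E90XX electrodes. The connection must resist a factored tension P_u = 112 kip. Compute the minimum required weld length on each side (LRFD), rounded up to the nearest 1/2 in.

E90XX → F_EXX = 90 ksi.
Throat t_e = 0.707 × 0.1875 = 0.1326 in.
φr_n = 0.75 × 0.6 × 90 × 0.1326 = 5.369 kip/in.
L_req = P_u / φr_n = 112 / 5.369 = 20.86 in total.
Per side: 20.86 / 2 = 10.43 in.
Round up → use L = 10.5 in on each side.

L = 10.5 in on each side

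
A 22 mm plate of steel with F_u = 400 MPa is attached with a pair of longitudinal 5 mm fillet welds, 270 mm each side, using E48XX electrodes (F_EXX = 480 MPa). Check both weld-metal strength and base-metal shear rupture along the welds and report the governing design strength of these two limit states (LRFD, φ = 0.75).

t_e = 0.707 × 5 = 3.535 mm; L = 540 mm.
Weld metal: φR_n = 0.75 × 0.6 × 480 × 3.535 × 540 × 10⁻³ = 412.3 kN.
Base metal (shear rupture): φR_n = 0.75 × 0.6 × 400 × 22 × 540 × 10⁻³ = 2138 kN.
Governing: weld metal.

φR_n ≈ 412 kN (weld metal governs)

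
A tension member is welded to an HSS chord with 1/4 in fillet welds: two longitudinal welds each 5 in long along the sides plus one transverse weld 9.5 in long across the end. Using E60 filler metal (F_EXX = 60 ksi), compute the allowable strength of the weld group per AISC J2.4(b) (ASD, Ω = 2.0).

R_n/Ω ≈ 72.4 kips

t_e = 0.707 × 0.25 = 0.1767 in.
R_nwl = 0.6 × 60 × 0.1767 × 10 = 63.63 kips (longitudinal, 2 welds).
R_nwt = 0.6 × 60 × 0.1767 × 9.5 = 60.45 kips (transverse, base value).
(i) R_nwl + R_nwt = 124.1 kips; (ii) 0.85 R_nwl + 1.5 R_nwt = 144.8 kips.
R_n = max = 144.8 kips [governs: (ii)]; R_n/Ω = 72.38 kips.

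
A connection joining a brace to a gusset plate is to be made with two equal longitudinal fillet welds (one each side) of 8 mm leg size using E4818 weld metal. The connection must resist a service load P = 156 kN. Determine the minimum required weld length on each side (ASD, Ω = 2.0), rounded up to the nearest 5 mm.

E48XX → F_EXX = 480 MPa.
Throat t_e = 0.707 × 8 = 5.656 mm.
r_n/Ω = (0.6 × 480 × 5.656) / 2.0 = 814.5 N/mm = 0.8145 kN/mm.
L_req = P / (r_n/Ω) = 156 / 0.8145 = 191.5 mm total.
Per side: 191.5 / 2 = 95.77 mm.
Round up → use L = 100 mm on each side.

L = 100 mm on each side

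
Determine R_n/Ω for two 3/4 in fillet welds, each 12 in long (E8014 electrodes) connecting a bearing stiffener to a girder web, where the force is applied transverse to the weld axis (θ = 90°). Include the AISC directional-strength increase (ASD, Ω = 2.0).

R_n/Ω ≈ 458 kips

E80XX → F_EXX = 80 ksi.
t_e = 0.707 × 0.75 = 0.5302 in; A_we = 0.5302 × 24 = 12.73 in².
Directional factor: 1.0 + 0.5 sin^1.5(90°) = 1.5.
F_nw = 0.6 × 80 × 1.5 = 72 ksi.
R_n/Ω = (72 × 12.73) / 2.0 = 458.1 kips.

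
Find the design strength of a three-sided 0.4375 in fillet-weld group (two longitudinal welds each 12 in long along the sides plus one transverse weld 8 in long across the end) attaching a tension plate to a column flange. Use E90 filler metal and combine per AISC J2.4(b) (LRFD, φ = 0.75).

φR_n ≈ 406 kips

E90XX → F_EXX = 90 ksi.
t_e = 0.707 × 0.4375 = 0.3093 in.
R_nwl = 0.6 × 90 × 0.3093 × 24 = 400.9 kips (longitudinal, 2 welds).
R_nwt = 0.6 × 90 × 0.3093 × 8 = 133.6 kips (transverse, base value).
(i) R_nwl + R_nwt = 534.5 kips; (ii) 0.85 R_nwl + 1.5 R_nwt = 541.2 kips.
R_n = max = 541.2 kips [governs: (ii)]; φR_n = 405.9 kips.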